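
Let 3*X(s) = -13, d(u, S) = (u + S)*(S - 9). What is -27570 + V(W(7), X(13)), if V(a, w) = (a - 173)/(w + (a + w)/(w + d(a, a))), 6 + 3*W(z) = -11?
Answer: -528866318/19211 ≈ -27529.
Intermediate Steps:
d(u, S) = (-9 + S)*(S + u) (d(u, S) = (S + u)*(-9 + S) = (-9 + S)*(S + u))
X(s) = -13/3 (X(s) = (⅓)*(-13) = -13/3)
W(z) = -17/3 (W(z) = -2 + (⅓)*(-11) = -2 - 11/3 = -17/3)
V(a, w) = (-173 + a)/(w + (a + w)/(w - 18*a + 2*a²)) (V(a, w) = (a - 173)/(w + (a + w)/(w + (a² - 9*a - 9*a + a*a))) = (-173 + a)/(w + (a + w)/(w + (a² - 9*a - 9*a + a²))) = (-173 + a)/(w + (a + w)/(w + (-18*a + 2*a²))) = (-173 + a)/(w + (a + w)/(w - 18*a + 2*a²)))
-27570 + V(W(7), X(13)) = -27570 + (-346*(-17/3)² - 173*(-13/3) + 3114*(-17/3) - 17/3*(-13/3) + 2*(-17/3)²*(-9 - 17/3))/(-17/3 - 13/3 + (-13/3)² + 2*(-17/3)*(-13/3)*(-9 - 17/3)) = -27570 + (-346*289/9 + 2249/3 - 17646 + 221/9 + 2*(289/9)*(-44/3))/(-17/3 - 13/3 + 169/9 + 2*(-17/3)*(-13/3)*(-44/3)) = -27570 + (-99994/9 + 2249/3 - 17646 + 221/9 - 25432/27)/(-17/3 - 13/3 + 169/9 - 19448/27) = -27570 - 780952/27/(-19211/27) = -27570 - 27/19211*(-780952/27) = -27570 + 780952/19211 = -528866318/19211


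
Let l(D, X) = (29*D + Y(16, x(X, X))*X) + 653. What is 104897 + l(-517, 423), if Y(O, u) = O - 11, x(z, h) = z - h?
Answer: 92672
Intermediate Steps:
Y(O, u) = -11 + O
l(D, X) = 653 + 5*X + 29*D (l(D, X) = (29*D + (-11 + 16)*X) + 653 = (29*D + 5*X) + 653 = (5*X + 29*D) + 653 = 653 + 5*X + 29*D)
104897 + l(-517, 423) = 104897 + (653 + 5*423 + 29*(-517)) = 104897 + (653 + 2115 - 14993) = 104897 - 12225 = 92672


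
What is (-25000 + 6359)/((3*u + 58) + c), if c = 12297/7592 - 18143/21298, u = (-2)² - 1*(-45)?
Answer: -215296114904/2376536795 ≈ -90.592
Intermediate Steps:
u = 49 (u = 4 + 45 = 49)
c = 62079925/80847208 (c = 12297*(1/7592) - 18143*1/21298 = 12297/7592 - 18143/21298 = 62079925/80847208 ≈ 0.76787)
(-25000 + 6359)/((3*u + 58) + c) = (-25000 + 6359)/((3*49 + 58) + 62079925/80847208) = -18641/((147 + 58) + 62079925/80847208) = -18641/(205 + 62079925/80847208) = -18641/16635757565/80847208 = -18641*80847208/16635757565 = -215296114904/2376536795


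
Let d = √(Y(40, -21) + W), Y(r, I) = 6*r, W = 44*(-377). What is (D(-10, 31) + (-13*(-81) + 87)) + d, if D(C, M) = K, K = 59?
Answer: 1199 + 2*I*√4087 ≈ 1199.0 + 127.86*I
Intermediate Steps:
W = -16588
D(C, M) = 59
d = 2*I*√4087 (d = √(6*40 - 16588) = √(240 - 16588) = √(-16348) = 2*I*√4087 ≈ 127.86*I)
(D(-10, 31) + (-13*(-81) + 87)) + d = (59 + (-13*(-81) + 87)) + 2*I*√4087 = (59 + (1053 + 87)) + 2*I*√4087 = (59 + 1140) + 2*I*√4087 = 1199 + 2*I*√4087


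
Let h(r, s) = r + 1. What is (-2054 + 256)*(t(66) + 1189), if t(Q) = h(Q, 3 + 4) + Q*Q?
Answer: -10090376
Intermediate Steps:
h(r, s) = 1 + r
t(Q) = 1 + Q + Q**2 (t(Q) = (1 + Q) + Q*Q = (1 + Q) + Q**2 = 1 + Q + Q**2)
(-2054 + 256)*(t(66) + 1189) = (-2054 + 256)*((1 + 66 + 66**2) + 1189) = -1798*((1 + 66 + 4356) + 1189) = -1798*(4423 + 1189) = -1798*5612 = -10090376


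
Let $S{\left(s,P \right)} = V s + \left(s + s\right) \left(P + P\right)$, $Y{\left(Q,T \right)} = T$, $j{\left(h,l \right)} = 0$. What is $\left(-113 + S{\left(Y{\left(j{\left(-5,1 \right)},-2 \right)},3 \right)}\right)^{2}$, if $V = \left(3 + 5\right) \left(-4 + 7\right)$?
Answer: $34225$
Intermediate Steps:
$V = 24$ ($V = 8 \cdot 3 = 24$)
$S{\left(s,P \right)} = 24 s + 4 P s$ ($S{\left(s,P \right)} = 24 s + \left(s + s\right) \left(P + P\right) = 24 s + 2 s 2 P = 24 s + 4 P s$)
$\left(-113 + S{\left(Y{\left(j{\left(-5,1 \right)},-2 \right)},3 \right)}\right)^{2} = \left(-113 + 4 \left(-2\right) \left(6 + 3\right)\right)^{2} = \left(-113 + 4 \left(-2\right) 9\right)^{2} = \left(-113 - 72\right)^{2} = \left(-185\right)^{2} = 34225$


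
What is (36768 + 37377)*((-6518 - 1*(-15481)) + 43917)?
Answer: 3920787600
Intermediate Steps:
(36768 + 37377)*((-6518 - 1*(-15481)) + 43917) = 74145*((-6518 + 15481) + 43917) = 74145*(8963 + 43917) = 74145*52880 = 3920787600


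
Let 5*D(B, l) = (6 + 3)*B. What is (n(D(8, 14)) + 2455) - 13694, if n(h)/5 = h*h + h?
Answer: -50651/5 ≈ -10130.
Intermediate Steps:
D(B, l) = 9*B/5 (D(B, l) = ((6 + 3)*B)/5 = (9*B)/5 = 9*B/5)
n(h) = 5*h + 5*h² (n(h) = 5*(h*h + h) = 5*(h² + h) = 5*(h + h²) = 5*h + 5*h²)
(n(D(8, 14)) + 2455) - 13694 = (5*((9/5)*8)*(1 + (9/5)*8) + 2455) - 13694 = (5*(72/5)*(1 + 72/5) + 2455) - 13694 = (5*(72/5)*(77/5) + 2455) - 13694 = (5544/5 + 2455) - 13694 = 17819/5 - 13694 = -50651/5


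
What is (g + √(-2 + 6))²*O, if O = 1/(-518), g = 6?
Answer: -32/259 ≈ -0.12355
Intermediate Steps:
O = -1/518 ≈ -0.0019305
(g + √(-2 + 6))²*O = (6 + √(-2 + 6))²*(-1/518) = (6 + √4)²*(-1/518) = (6 + 2)²*(-1/518) = 8²*(-1/518) = 64*(-1/518) = -32/259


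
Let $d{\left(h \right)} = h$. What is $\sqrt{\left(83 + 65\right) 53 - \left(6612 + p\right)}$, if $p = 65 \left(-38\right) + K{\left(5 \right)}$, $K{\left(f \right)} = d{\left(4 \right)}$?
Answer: $43 \sqrt{2} \approx 60.811$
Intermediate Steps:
$K{\left(f \right)} = 4$
$p = -2466$ ($p = 65 \left(-38\right) + 4 = -2470 + 4 = -2466$)
$\sqrt{\left(83 + 65\right) 53 - \left(6612 + p\right)} = \sqrt{\left(83 + 65\right) 53 - 4146} = \sqrt{148 \cdot 53 + \left(-6612 + 2466\right)} = \sqrt{7844 - 4146} = \sqrt{3698} = 43 \sqrt{2}$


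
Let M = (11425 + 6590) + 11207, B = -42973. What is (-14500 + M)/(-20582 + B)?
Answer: -14722/63555 ≈ -0.23164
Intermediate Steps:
M = 29222 (M = 18015 + 11207 = 29222)
(-14500 + M)/(-20582 + B) = (-14500 + 29222)/(-20582 - 42973) = 14722/(-63555) = 14722*(-1/63555) = -14722/63555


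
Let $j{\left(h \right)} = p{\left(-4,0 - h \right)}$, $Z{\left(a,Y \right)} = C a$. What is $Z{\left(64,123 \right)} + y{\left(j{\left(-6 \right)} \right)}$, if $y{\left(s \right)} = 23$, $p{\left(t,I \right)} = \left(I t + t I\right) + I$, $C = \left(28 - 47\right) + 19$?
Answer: $23$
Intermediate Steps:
$C = 0$ ($C = -19 + 19 = 0$)
$p{\left(t,I \right)} = I + 2 I t$ ($p{\left(t,I \right)} = \left(I t + I t\right) + I = 2 I t + I = I + 2 I t$)
$Z{\left(a,Y \right)} = 0$ ($Z{\left(a,Y \right)} = 0 a = 0$)
$j{\left(h \right)} = 7 h$ ($j{\left(h \right)} = \left(0 - h\right) \left(1 + 2 \left(-4\right)\right) = - h \left(1 - 8\right) = - h \left(-7\right) = 7 h$)
$Z{\left(64,123 \right)} + y{\left(j{\left(-6 \right)} \right)} = 0 + 23 = 23$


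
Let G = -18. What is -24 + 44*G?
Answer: -816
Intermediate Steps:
-24 + 44*G = -24 + 44*(-18) = -24 - 792 = -816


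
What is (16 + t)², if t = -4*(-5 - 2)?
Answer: 1936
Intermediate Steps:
t = 28 (t = -4*(-7) = 28)
(16 + t)² = (16 + 28)² = 44² = 1936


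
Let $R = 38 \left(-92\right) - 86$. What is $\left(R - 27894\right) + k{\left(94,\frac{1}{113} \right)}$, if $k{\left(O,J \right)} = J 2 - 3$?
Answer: $- \frac{3557125}{113} \approx -31479.0$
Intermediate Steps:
$R = -3582$ ($R = -3496 - 86 = -3582$)
$k{\left(O,J \right)} = -3 + 2 J$ ($k{\left(O,J \right)} = 2 J - 3 = -3 + 2 J$)
$\left(R - 27894\right) + k{\left(94,\frac{1}{113} \right)} = \left(-3582 - 27894\right) - \left(3 - \frac{2}{113}\right) = -31476 + \left(-3 + 2 \cdot \frac{1}{113}\right) = -31476 + \left(-3 + \frac{2}{113}\right) = -31476 - \frac{337}{113} = - \frac{3557125}{113}$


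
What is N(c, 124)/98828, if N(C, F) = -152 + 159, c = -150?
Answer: 7/98828 ≈ 7.0830e-5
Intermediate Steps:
N(C, F) = 7
N(c, 124)/98828 = 7/98828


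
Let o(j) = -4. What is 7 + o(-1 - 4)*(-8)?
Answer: 39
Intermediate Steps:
7 + o(-1 - 4)*(-8) = 7 - 4*(-8) = 7 + 32 = 39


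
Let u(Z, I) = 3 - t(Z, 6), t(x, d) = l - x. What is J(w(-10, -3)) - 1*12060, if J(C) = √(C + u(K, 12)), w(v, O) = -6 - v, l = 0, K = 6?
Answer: -12060 + √13 ≈ -12056.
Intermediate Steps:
t(x, d) = -x (t(x, d) = 0 - x = -x)
u(Z, I) = 3 + Z (u(Z, I) = 3 - (-1)*Z = 3 + Z)
J(C) = √(9 + C) (J(C) = √(C + (3 + 6)) = √(C + 9) = √(9 + C))
J(w(-10, -3)) - 1*12060 = √(9 + (-6 - 1*(-10))) - 1*12060 = √(9 + (-6 + 10)) - 12060 = √(9 + 4) - 12060 = √13 - 12060 = -12060 + √13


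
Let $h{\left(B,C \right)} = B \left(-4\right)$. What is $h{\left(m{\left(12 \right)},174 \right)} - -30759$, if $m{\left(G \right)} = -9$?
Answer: $30795$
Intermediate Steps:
$h{\left(B,C \right)} = - 4 B$
$h{\left(m{\left(12 \right)},174 \right)} - -30759 = \left(-4\right) \left(-9\right) - -30759 = 36 + 30759 = 30795$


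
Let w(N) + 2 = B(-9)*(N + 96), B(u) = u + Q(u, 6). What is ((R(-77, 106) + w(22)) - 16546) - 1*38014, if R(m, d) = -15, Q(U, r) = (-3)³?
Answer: -58825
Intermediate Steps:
Q(U, r) = -27
B(u) = -27 + u (B(u) = u - 27 = -27 + u)
w(N) = -3458 - 36*N (w(N) = -2 + (-27 - 9)*(N + 96) = -2 - 36*(96 + N) = -2 + (-3456 - 36*N) = -3458 - 36*N)
((R(-77, 106) + w(22)) - 16546) - 1*38014 = ((-15 + (-3458 - 36*22)) - 16546) - 1*38014 = ((-15 + (-3458 - 792)) - 16546) - 38014 = ((-15 - 4250) - 16546) - 38014 = (-4265 - 16546) - 38014 = -20811 - 38014 = -58825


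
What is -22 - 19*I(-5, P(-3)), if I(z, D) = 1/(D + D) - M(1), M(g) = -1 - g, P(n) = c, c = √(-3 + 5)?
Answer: -60 - 19*√2/4 ≈ -66.718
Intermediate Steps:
c = √2 ≈ 1.4142
P(n) = √2
I(z, D) = 2 + 1/(2*D) (I(z, D) = 1/(D + D) - (-1 - 1*1) = 1/(2*D) - (-1 - 1) = 1/(2*D) - 1*(-2) = 1/(2*D) + 2 = 2 + 1/(2*D))
-22 - 19*I(-5, P(-3)) = -22 - 19*(2 + 1/(2*(√2))) = -22 - 19*(2 + (√2/2)/2) = -22 - 19*(2 + √2/4) = -22 + (-38 - 19*√2/4) = -60 - 19*√2/4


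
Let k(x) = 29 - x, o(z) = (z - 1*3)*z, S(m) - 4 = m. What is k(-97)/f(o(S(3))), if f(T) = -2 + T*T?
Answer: 63/391 ≈ 0.16113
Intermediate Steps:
S(m) = 4 + m
o(z) = z*(-3 + z) (o(z) = (z - 3)*z = (-3 + z)*z = z*(-3 + z))
f(T) = -2 + T²
k(-97)/f(o(S(3))) = (29 - 1*(-97))/(-2 + ((4 + 3)*(-3 + (4 + 3)))²) = (29 + 97)/(-2 + (7*(-3 + 7))²) = 126/(-2 + (7*4)²) = 126/(-2 + 28²) = 126/(-2 + 784) = 126/782 = 126*(1/782) = 63/391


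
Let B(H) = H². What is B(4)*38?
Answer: 608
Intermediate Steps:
B(4)*38 = 4²*38 = 16*38 = 608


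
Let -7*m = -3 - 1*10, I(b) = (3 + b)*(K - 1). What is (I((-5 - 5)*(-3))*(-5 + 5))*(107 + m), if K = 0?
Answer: 0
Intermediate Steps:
I(b) = -3 - b (I(b) = (3 + b)*(0 - 1) = (3 + b)*(-1) = -3 - b)
m = 13/7 (m = -(-3 - 1*10)/7 = -(-3 - 10)/7 = -⅐*(-13) = 13/7 ≈ 1.8571)
(I((-5 - 5)*(-3))*(-5 + 5))*(107 + m) = ((-3 - (-5 - 5)*(-3))*(-5 + 5))*(107 + 13/7) = ((-3 - (-10)*(-3))*0)*(762/7) = ((-3 - 1*30)*0)*(762/7) = ((-3 - 30)*0)*(762/7) = -33*0*(762/7) = 0*(762/7) = 0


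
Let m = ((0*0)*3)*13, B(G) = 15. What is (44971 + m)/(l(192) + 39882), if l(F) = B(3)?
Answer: 44971/39897 ≈ 1.1272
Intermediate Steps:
l(F) = 15
m = 0 (m = (0*3)*13 = 0*13 = 0)
(44971 + m)/(l(192) + 39882) = (44971 + 0)/(15 + 39882) = 44971/39897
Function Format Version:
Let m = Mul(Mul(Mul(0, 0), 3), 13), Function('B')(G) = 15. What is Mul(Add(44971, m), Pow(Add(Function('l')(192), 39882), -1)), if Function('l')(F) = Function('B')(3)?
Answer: Rational(44971, 39897) ≈ 1.1272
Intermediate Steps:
Function('l')(F) = 15
m = 0 (m = Mul(Mul(0, 3), 13) = Mul(0, 13) = 0)
Mul(Add(44971, m), Pow(Add(Function('l')(192), 39882), -1)) = Mul(Add(44971, 0), Pow(Add(15, 39882), -1)) = Mul(44971, Pow(39897, -1)) = Mul(44971, Rational(1, 39897)) = Rational(44971, 39897)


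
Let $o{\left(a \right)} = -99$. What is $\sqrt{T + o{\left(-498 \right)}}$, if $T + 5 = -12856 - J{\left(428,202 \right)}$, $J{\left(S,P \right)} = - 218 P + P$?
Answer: $\sqrt{30874} \approx 175.71$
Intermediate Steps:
$J{\left(S,P \right)} = - 217 P$
$T = 30973$ ($T = -5 - \left(12856 - 43834\right) = -5 - -30978 = -5 + \left(-12856 + 43834\right) = -5 + 30978 = 30973$)
$\sqrt{T + o{\left(-498 \right)}} = \sqrt{30973 - 99} = \sqrt{30874}$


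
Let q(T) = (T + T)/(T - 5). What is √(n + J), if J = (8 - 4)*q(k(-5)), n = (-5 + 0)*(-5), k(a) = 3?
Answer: √13 ≈ 3.6056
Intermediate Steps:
q(T) = 2*T/(-5 + T) (q(T) = (2*T)/(-5 + T) = 2*T/(-5 + T))
n = 25 (n = -5*(-5) = 25)
J = -12 (J = (8 - 4)*(2*3/(-5 + 3)) = 4*(2*3/(-2)) = 4*(2*3*(-½)) = 4*(-3) = -12)
√(n + J) = √(25 - 12) = √13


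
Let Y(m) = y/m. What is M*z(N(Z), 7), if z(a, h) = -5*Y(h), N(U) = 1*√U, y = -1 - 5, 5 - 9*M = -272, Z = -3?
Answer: 2770/21 ≈ 131.90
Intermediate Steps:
M = 277/9 (M = 5/9 - ⅑*(-272) = 5/9 + 272/9 = 277/9 ≈ 30.778)
y = -6
N(U) = √U
Y(m) = -6/m
z(a, h) = 30/h (z(a, h) = -(-30)/h = 30/h)
M*z(N(Z), 7) = 277*(30/7)/9 = 277*(30*(⅐))/9 = (277/9)*(30/7) = 2770/21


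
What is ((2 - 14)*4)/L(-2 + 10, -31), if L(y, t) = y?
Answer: -6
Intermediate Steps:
((2 - 14)*4)/L(-2 + 10, -31) = ((2 - 14)*4)/(-2 + 10) = -12*4/8 = -48*1/8 = -6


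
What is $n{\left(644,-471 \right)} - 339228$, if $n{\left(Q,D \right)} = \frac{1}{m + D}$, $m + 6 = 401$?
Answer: $- \frac{25781329}{76} \approx -3.3923 \cdot 10^{5}$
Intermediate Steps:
$m = 395$ ($m = -6 + 401 = 395$)
$n{\left(Q,D \right)} = \frac{1}{395 + D}$
$n{\left(644,-471 \right)} - 339228 = \frac{1}{395 - 471} - 339228 = \frac{1}{-76} - 339228 = - \frac{1}{76} - 339228 = - \frac{25781329}{76}$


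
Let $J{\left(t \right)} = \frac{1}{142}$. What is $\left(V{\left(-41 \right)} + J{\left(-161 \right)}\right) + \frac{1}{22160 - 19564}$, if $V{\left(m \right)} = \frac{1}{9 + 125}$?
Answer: $\frac{183881}{12349172} \approx 0.01489$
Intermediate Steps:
$J{\left(t \right)} = \frac{1}{142}$
$V{\left(m \right)} = \frac{1}{134}$
$\left(V{\left(-41 \right)} + J{\left(-161 \right)}\right) + \frac{1}{22160 - 19564} = \left(\frac{1}{134} + \frac{1}{142}\right) + \frac{1}{22160 - 19564} = \frac{69}{4757} + \frac{1}{2596} = \frac{183881}{12349172}$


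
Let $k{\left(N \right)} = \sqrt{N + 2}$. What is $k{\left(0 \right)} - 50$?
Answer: $-50 + \sqrt{2} \approx -48.586$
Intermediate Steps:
$k{\left(N \right)} = \sqrt{2 + N}$
$k{\left(0 \right)} - 50 = \sqrt{2 + 0} - 50 = \sqrt{2} - 50 = -50 + \sqrt{2}$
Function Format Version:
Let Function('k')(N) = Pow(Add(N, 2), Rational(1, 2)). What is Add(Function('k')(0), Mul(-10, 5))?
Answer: Add(-50, Pow(2, Rational(1, 2))) ≈ -48.586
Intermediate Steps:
Function('k')(N) = Pow(Add(2, N), Rational(1, 2))
Add(Function('k')(0), Mul(-10, 5)) = Add(Pow(Add(2, 0), Rational(1, 2)), Mul(-10, 5)) = Add(Pow(2, Rational(1, 2)), -50) = Add(-50, Pow(2, Rational(1, 2)))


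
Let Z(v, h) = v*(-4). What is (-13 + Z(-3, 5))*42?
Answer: -42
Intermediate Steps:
Z(v, h) = -4*v
(-13 + Z(-3, 5))*42 = (-13 - 4*(-3))*42 = (-13 + 12)*42 = -1*42 = -42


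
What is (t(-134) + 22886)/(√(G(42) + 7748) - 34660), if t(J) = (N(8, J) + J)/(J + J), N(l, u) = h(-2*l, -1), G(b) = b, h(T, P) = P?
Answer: -10629499339/16097524654 - 6133583*√7790/321950493080 ≈ -0.66200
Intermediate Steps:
N(l, u) = -1
t(J) = (-1 + J)/(2*J) (t(J) = (-1 + J)/(J + J) = (-1 + J)/((2*J)) = (-1 + J)*(1/(2*J)) = (-1 + J)/(2*J))
(t(-134) + 22886)/(√(G(42) + 7748) - 34660) = ((½)*(-1 - 134)/(-134) + 22886)/(√(42 + 7748) - 34660) = ((½)*(-1/134)*(-135) + 22886)/(√7790 - 34660) = (135/268 + 22886)/(-34660 + √7790) = 6133583/(268*(-34660 + √7790))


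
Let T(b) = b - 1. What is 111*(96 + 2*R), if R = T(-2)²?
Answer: 12654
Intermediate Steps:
T(b) = -1 + b
R = 9 (R = (-1 - 2)² = (-3)² = 9)
111*(96 + 2*R) = 111*(96 + 2*9) = 111*(96 + 18) = 111*114 = 12654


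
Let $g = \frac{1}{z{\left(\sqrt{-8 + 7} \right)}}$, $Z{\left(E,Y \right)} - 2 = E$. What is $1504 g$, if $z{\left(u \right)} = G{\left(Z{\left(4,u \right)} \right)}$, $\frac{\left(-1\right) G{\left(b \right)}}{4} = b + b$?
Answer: $- \frac{94}{3} \approx -31.333$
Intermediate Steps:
$Z{\left(E,Y \right)} = 2 + E$
$G{\left(b \right)} = - 8 b$ ($G{\left(b \right)} = - 4 \left(b + b\right) = - 4 \cdot 2 b = - 8 b$)
$z{\left(u \right)} = -48$ ($z{\left(u \right)} = - 8 \left(2 + 4\right) = \left(-8\right) 6 = -48$)
$g = - \frac{1}{48}$ ($g = \frac{1}{-48} = - \frac{1}{48} \approx -0.020833$)
$1504 g = 1504 \left(- \frac{1}{48}\right) = - \frac{94}{3}$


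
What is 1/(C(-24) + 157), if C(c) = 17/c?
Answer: 24/3751 ≈ 0.0063983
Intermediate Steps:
1/(C(-24) + 157) = 1/(17/(-24) + 157) = 1/(17*(-1/24) + 157) = 1/(-17/24 + 157) = 1/(3751/24) = 24/3751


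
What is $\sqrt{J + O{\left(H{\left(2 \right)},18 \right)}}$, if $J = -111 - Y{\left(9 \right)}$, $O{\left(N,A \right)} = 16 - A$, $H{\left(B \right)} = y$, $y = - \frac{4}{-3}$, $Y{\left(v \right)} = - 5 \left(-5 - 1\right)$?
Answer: $i \sqrt{143} \approx 11.958 i$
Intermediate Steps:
$Y{\left(v \right)} = 30$ ($Y{\left(v \right)} = \left(-5\right) \left(-6\right) = 30$)
$y = \frac{4}{3}$ ($y = \left(-4\right) \left(- \frac{1}{3}\right) = \frac{4}{3} \approx 1.3333$)
$H{\left(B \right)} = \frac{4}{3}$
$J = -141$ ($J = -111 - 30 = -141$)
$\sqrt{J + O{\left(H{\left(2 \right)},18 \right)}} = \sqrt{-141 + \left(16 - 18\right)} = \sqrt{-141 - 2} = \sqrt{-143} = i \sqrt{143}$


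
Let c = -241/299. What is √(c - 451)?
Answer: 3*I*√4487990/299 ≈ 21.256*I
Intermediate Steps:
c = -241/299 (c = -241*1/299 = -241/299 ≈ -0.80602)
√(c - 451) = √(-241/299 - 451) = √(-135090/299) = 3*I*√4487990/299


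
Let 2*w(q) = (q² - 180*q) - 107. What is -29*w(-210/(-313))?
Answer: 645829507/195938 ≈ 3296.1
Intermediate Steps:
w(q) = -107/2 + q²/2 - 90*q (w(q) = ((q² - 180*q) - 107)/2 = (-107 + q² - 180*q)/2 = -107/2 + q²/2 - 90*q)
-29*w(-210/(-313)) = -29*(-107/2 + (-210/(-313))²/2 - (-18900)/(-313)) = -29*(-107/2 + (-210*(-1/313))²/2 - (-18900)*(-1)/313) = -29*(-107/2 + (210/313)²/2 - 90*210/313) = -29*(-107/2 + (½)*(44100/97969) - 18900/313) = -29*(-107/2 + 22050/97969 - 18900/313) = -29*(-22269983/195938) = 645829507/195938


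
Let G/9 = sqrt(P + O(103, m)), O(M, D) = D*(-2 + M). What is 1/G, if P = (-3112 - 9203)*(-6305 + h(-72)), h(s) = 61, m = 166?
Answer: sqrt(76911626)/692204634 ≈ 1.2670e-5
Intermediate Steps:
P = 76894860 (P = (-3112 - 9203)*(-6305 + 61) = -12315*(-6244) = 76894860)
G = 9*sqrt(76911626) (G = 9*sqrt(76894860 + 166*(-2 + 103)) = 9*sqrt(76894860 + 166*101) = 9*sqrt(76894860 + 16766) = 9*sqrt(76911626) ≈ 78929.)
1/G = 1/(9*sqrt(76911626)) = sqrt(76911626)/692204634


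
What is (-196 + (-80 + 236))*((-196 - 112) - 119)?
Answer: 17080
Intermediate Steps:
(-196 + (-80 + 236))*((-196 - 112) - 119) = (-196 + 156)*(-308 - 119) = -40*(-427) = 17080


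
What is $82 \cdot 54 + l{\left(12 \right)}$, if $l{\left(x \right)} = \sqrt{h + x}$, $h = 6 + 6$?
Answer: $4428 + 2 \sqrt{6} \approx 4432.9$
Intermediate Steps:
$h = 12$
$l{\left(x \right)} = \sqrt{12 + x}$
$82 \cdot 54 + l{\left(12 \right)} = 82 \cdot 54 + \sqrt{12 + 12} = 4428 + \sqrt{24} = 4428 + 2 \sqrt{6}$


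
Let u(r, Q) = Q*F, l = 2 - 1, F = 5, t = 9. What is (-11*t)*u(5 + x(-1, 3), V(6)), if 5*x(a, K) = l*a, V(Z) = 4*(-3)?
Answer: 5940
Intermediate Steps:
l = 1
V(Z) = -12
x(a, K) = a/5 (x(a, K) = (1*a)/5 = a/5)
u(r, Q) = 5*Q (u(r, Q) = Q*5 = 5*Q)
(-11*t)*u(5 + x(-1, 3), V(6)) = (-11*9)*(5*(-12)) = -99*(-60) = 5940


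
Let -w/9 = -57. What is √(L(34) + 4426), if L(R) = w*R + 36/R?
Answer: √6320158/17 ≈ 147.88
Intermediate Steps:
w = 513 (w = -9*(-57) = 513)
L(R) = 36/R + 513*R (L(R) = 513*R + 36/R = 36/R + 513*R)
√(L(34) + 4426) = √((36/34 + 513*34) + 4426) = √((36*(1/34) + 17442) + 4426) = √((18/17 + 17442) + 4426) = √(296532/17 + 4426) = √(371774/17) = √6320158/17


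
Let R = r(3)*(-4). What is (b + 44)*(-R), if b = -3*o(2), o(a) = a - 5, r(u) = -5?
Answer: -1060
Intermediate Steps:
o(a) = -5 + a
b = 9 (b = -3*(-5 + 2) = -3*(-3) = 9)
R = 20 (R = -5*(-4) = 20)
(b + 44)*(-R) = (9 + 44)*(-1*20) = 53*(-20) = -1060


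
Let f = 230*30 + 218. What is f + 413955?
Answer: 421073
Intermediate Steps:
f = 7118 (f = 6900 + 218 = 7118)
f + 413955 = 7118 + 413955 = 421073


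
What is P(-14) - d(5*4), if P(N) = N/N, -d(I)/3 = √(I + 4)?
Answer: 1 + 6*√6 ≈ 15.697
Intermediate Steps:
d(I) = -3*√(4 + I) (d(I) = -3*√(I + 4) = -3*√(4 + I))
P(N) = 1
P(-14) - d(5*4) = 1 - (-3)*√(4 + 5*4) = 1 - (-3)*√(4 + 20) = 1 - (-3)*√24 = 1 - (-3)*2*√6 = 1 - (-6)*√6 = 1 + 6*√6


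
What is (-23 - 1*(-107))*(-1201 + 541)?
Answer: -55440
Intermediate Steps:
(-23 - 1*(-107))*(-1201 + 541) = (-23 + 107)*(-660) = 84*(-660) = -55440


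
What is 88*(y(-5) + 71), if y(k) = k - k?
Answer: 6248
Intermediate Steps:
y(k) = 0
88*(y(-5) + 71) = 88*(0 + 71) = 88*71 = 6248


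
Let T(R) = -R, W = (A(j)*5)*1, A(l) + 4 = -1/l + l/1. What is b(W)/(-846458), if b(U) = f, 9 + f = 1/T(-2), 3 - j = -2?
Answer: 17/1692916 ≈ 1.0042e-5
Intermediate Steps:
j = 5 (j = 3 - 1*(-2) = 3 + 2 = 5)
A(l) = -4 + l - 1/l (A(l) = -4 + (-1/l + l/1) = -4 + (-1/l + l*1) = -4 + (-1/l + l) = -4 + (l - 1/l) = -4 + l - 1/l)
W = 4 (W = ((-4 + 5 - 1/5)*5)*1 = ((4/5)*5)*1 = 4*1 = 4)
f = -17/2 (f = -9 + 1/(-1*(-2)) = -9 + 1/2 = -17/2 ≈ -8.5000)
b(U) = -17/2
b(W)/(-846458) = -17/2/(-846458) = -17/2*(-1/846458) = 17/1692916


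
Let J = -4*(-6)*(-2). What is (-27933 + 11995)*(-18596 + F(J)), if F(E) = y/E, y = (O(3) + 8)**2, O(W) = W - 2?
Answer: 2371279547/8 ≈ 2.9641e+8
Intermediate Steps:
O(W) = -2 + W
y = 81 (y = ((-2 + 3) + 8)**2 = (1 + 8)**2 = 9**2 = 81)
J = -48 (J = 24*(-2) = -48)
F(E) = 81/E
(-27933 + 11995)*(-18596 + F(J)) = (-27933 + 11995)*(-18596 + 81/(-48)) = -15938*(-18596 + 81*(-1/48)) = -15938*(-18596 - 27/16) = -15938*(-297563/16) = 2371279547/8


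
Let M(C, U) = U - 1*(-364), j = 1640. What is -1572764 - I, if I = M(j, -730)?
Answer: -1572398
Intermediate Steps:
M(C, U) = 364 + U (M(C, U) = U + 364 = 364 + U)
I = -366 (I = 364 - 730 = -366)
-1572764 - I = -1572764 - 1*(-366) = -1572764 + 366 = -1572398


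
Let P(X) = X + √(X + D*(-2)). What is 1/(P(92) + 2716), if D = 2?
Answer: 351/985597 - √22/3942388 ≈ 0.00035494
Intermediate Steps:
P(X) = X + √(-4 + X) (P(X) = X + √(X + 2*(-2)) = X + √(X - 4) = X + √(-4 + X))
1/(P(92) + 2716) = 1/((92 + √(-4 + 92)) + 2716) = 1/((92 + √88) + 2716) = 1/((92 + 2*√22) + 2716) = 1/(2808 + 2*√22)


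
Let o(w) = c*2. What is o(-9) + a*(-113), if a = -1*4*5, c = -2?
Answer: 2256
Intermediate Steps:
a = -20 (a = -4*5 = -20)
o(w) = -4 (o(w) = -2*2 = -4)
o(-9) + a*(-113) = -4 - 20*(-113) = -4 + 2260 = 2256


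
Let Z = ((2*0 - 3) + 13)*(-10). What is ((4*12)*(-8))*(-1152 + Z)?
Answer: 480768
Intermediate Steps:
Z = -100 (Z = ((0 - 3) + 13)*(-10) = (-3 + 13)*(-10) = 10*(-10) = -100)
((4*12)*(-8))*(-1152 + Z) = ((4*12)*(-8))*(-1152 - 100) = (48*(-8))*(-1252) = -384*(-1252) = 480768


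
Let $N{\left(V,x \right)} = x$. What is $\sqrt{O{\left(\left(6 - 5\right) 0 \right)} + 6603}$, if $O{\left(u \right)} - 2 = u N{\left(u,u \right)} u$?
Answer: $\sqrt{6605} \approx 81.271$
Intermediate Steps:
$O{\left(u \right)} = 2 + u^{3}$ ($O{\left(u \right)} = 2 + u u u = 2 + u u^{2} = 2 + u^{3}$)
$\sqrt{O{\left(\left(6 - 5\right) 0 \right)} + 6603} = \sqrt{\left(2 + \left(\left(6 - 5\right) 0\right)^{3}\right) + 6603} = \sqrt{\left(2 + \left(1 \cdot 0\right)^{3}\right) + 6603} = \sqrt{\left(2 + 0^{3}\right) + 6603} = \sqrt{\left(2 + 0\right) + 6603} = \sqrt{2 + 6603} = \sqrt{6605}$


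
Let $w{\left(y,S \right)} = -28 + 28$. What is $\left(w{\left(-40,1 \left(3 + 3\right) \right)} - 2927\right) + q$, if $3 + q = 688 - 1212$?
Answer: $-3454$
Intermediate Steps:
$q = -527$ ($q = -3 + \left(688 - 1212\right) = -3 - 524 = -527$)
$w{\left(y,S \right)} = 0$
$\left(w{\left(-40,1 \left(3 + 3\right) \right)} - 2927\right) + q = \left(0 - 2927\right) - 527 = -2927 - 527 = -3454$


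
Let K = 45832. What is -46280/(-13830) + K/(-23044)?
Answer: 10815494/7967463 ≈ 1.3575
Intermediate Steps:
-46280/(-13830) + K/(-23044) = -46280/(-13830) + 45832/(-23044) = -46280*(-1/13830) + 45832*(-1/23044) = 4628/1383 - 11458/5761 = 10815494/7967463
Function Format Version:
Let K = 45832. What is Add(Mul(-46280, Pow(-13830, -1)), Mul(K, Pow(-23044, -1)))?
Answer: Rational(10815494, 7967463) ≈ 1.3575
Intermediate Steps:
Add(Mul(-46280, Pow(-13830, -1)), Mul(K, Pow(-23044, -1))) = Add(Mul(-46280, Pow(-13830, -1)), Mul(45832, Pow(-23044, -1))) = Add(Mul(-46280, Rational(-1, 13830)), Mul(45832, Rational(-1, 23044))) = Add(Rational(4628, 1383), Rational(-11458, 5761)) = Rational(10815494, 7967463)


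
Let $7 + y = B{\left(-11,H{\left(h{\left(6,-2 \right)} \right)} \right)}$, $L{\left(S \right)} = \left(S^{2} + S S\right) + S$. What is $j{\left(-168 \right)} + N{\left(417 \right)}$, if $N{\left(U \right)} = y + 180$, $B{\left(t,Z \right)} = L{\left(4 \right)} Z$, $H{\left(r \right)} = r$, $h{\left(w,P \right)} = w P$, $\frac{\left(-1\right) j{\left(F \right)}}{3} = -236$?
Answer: $449$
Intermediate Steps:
$j{\left(F \right)} = 708$ ($j{\left(F \right)} = \left(-3\right) \left(-236\right) = 708$)
$h{\left(w,P \right)} = P w$
$L{\left(S \right)} = S + 2 S^{2}$ ($L{\left(S \right)} = \left(S^{2} + S^{2}\right) + S = 2 S^{2} + S = S + 2 S^{2}$)
$B{\left(t,Z \right)} = 36 Z$ ($B{\left(t,Z \right)} = 4 \left(1 + 2 \cdot 4\right) Z = 4 \left(1 + 8\right) Z = 4 \cdot 9 Z = 36 Z$)
$y = -439$ ($y = -7 + 36 \left(\left(-2\right) 6\right) = -7 + 36 \left(-12\right) = -7 - 432 = -439$)
$N{\left(U \right)} = -259$ ($N{\left(U \right)} = -439 + 180 = -259$)
$j{\left(-168 \right)} + N{\left(417 \right)} = 708 - 259 = 449$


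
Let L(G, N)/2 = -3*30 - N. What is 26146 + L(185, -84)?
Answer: 26134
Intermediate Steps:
L(G, N) = -180 - 2*N (L(G, N) = 2*(-3*30 - N) = 2*(-90 - N) = -180 - 2*N)
26146 + L(185, -84) = 26146 + (-180 - 2*(-84)) = 26146 + (-180 + 168) = 26146 - 12 = 26134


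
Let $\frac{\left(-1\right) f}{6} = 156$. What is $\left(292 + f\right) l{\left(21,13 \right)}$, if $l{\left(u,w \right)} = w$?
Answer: $-8372$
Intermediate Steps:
$f = -936$ ($f = \left(-6\right) 156 = -936$)
$\left(292 + f\right) l{\left(21,13 \right)} = \left(292 - 936\right) 13 = \left(-644\right) 13 = -8372$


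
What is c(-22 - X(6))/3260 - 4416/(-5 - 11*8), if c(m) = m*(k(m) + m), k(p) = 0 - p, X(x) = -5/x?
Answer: 1472/31 ≈ 47.484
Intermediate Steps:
k(p) = -p
c(m) = 0 (c(m) = m*(-m + m) = m*0 = 0)
c(-22 - X(6))/3260 - 4416/(-5 - 11*8) = 0/3260 - 4416/(-5 - 11*8) = 0*(1/3260) - 4416/(-5 - 88) = 0 - 4416/(-93) = 0 - 4416*(-1/93) = 0 + 1472/31 = 1472/31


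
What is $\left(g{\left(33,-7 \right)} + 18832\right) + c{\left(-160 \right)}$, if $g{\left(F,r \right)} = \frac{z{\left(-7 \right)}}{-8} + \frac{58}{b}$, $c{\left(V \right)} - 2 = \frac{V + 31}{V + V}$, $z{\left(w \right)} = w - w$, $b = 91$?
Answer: $\frac{548476379}{29120} \approx 18835.0$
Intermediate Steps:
$z{\left(w \right)} = 0$
$c{\left(V \right)} = 2 + \frac{31 + V}{2 V}$ ($c{\left(V \right)} = 2 + \frac{V + 31}{V + V} = 2 + \frac{31 + V}{2 V}$)
$g{\left(F,r \right)} = \frac{58}{91}$ ($g{\left(F,r \right)} = \frac{0}{-8} + \frac{58}{91} = 0 \left(- \frac{1}{8}\right) + 58 \cdot \frac{1}{91} = 0 + \frac{58}{91} = \frac{58}{91}$)
$\left(g{\left(33,-7 \right)} + 18832\right) + c{\left(-160 \right)} = \left(\frac{58}{91} + 18832\right) + \frac{31 + 5 \left(-160\right)}{2 \left(-160\right)} = \frac{1713770}{91} + \frac{1}{2} \left(- \frac{1}{160}\right) \left(31 - 800\right) = \frac{1713770}{91} + \frac{1}{2} \left(- \frac{1}{160}\right) \left(-769\right) = \frac{1713770}{91} + \frac{769}{320} = \frac{548476379}{29120}$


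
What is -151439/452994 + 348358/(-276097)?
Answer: -199615937435/125070284418 ≈ -1.5960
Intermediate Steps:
-151439/452994 + 348358/(-276097) = -151439*1/452994 + 348358*(-1/276097) = -151439/452994 - 348358/276097 = -199615937435/125070284418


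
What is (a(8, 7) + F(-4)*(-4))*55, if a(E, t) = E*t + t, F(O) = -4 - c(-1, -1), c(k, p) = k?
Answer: 4125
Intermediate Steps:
F(O) = -3 (F(O) = -4 - 1*(-1) = -4 + 1 = -3)
a(E, t) = t + E*t
(a(8, 7) + F(-4)*(-4))*55 = (7*(1 + 8) - 3*(-4))*55 = (7*9 + 12)*55 = (63 + 12)*55 = 75*55 = 4125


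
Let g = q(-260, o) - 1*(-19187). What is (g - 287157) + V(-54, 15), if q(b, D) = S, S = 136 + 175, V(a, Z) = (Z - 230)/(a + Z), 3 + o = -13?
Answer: -10438486/39 ≈ -2.6765e+5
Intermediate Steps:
o = -16 (o = -3 - 13 = -16)
V(a, Z) = (-230 + Z)/(Z + a)
S = 311
q(b, D) = 311
g = 19498 (g = 311 - 1*(-19187) = 311 + 19187 = 19498)
(g - 287157) + V(-54, 15) = (19498 - 287157) + (-230 + 15)/(15 - 54) = -267659 - 215/(-39) = -267659 - 1/39*(-215) = -267659 + 215/39 = -10438486/39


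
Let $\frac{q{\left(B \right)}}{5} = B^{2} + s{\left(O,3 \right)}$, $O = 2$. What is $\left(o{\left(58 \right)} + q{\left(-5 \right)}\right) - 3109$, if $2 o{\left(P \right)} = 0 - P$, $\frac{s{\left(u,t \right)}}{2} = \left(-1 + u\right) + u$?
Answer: $-2983$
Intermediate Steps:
$s{\left(u,t \right)} = -2 + 4 u$ ($s{\left(u,t \right)} = 2 \left(\left(-1 + u\right) + u\right) = 2 \left(-1 + 2 u\right) = -2 + 4 u$)
$q{\left(B \right)} = 30 + 5 B^{2}$ ($q{\left(B \right)} = 5 \left(B^{2} + \left(-2 + 4 \cdot 2\right)\right) = 5 \left(B^{2} + \left(-2 + 8\right)\right) = 5 \left(B^{2} + 6\right) = 5 \left(6 + B^{2}\right) = 30 + 5 B^{2}$)
$o{\left(P \right)} = - \frac{P}{2}$ ($o{\left(P \right)} = \frac{0 - P}{2} = \frac{\left(-1\right) P}{2} = - \frac{P}{2}$)
$\left(o{\left(58 \right)} + q{\left(-5 \right)}\right) - 3109 = \left(\left(- \frac{1}{2}\right) 58 + \left(30 + 5 \left(-5\right)^{2}\right)\right) - 3109 = \left(-29 + \left(30 + 5 \cdot 25\right)\right) - 3109 = \left(-29 + \left(30 + 125\right)\right) - 3109 = \left(-29 + 155\right) - 3109 = 126 - 3109 = -2983$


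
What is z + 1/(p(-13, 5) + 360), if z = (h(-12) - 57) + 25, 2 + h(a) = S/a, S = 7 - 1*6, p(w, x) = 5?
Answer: -149273/4380 ≈ -34.081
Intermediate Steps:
S = 1 (S = 7 - 6 = 1)
h(a) = -2 + 1/a
z = -409/12 (z = ((-2 + 1/(-12)) - 57) + 25 = ((-2 - 1/12) - 57) + 25 = (-25/12 - 57) + 25 = -709/12 + 25 = -409/12 ≈ -34.083)
z + 1/(p(-13, 5) + 360) = -409/12 + 1/(5 + 360) = -409/12 + 1/365 = -149273/4380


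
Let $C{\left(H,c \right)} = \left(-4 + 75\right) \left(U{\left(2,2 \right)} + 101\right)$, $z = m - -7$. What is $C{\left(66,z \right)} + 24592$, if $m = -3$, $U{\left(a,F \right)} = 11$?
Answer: $32544$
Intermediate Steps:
$z = 4$ ($z = -3 - -7 = -3 + 7 = 4$)
$C{\left(H,c \right)} = 7952$ ($C{\left(H,c \right)} = \left(-4 + 75\right) \left(11 + 101\right) = 71 \cdot 112 = 7952$)
$C{\left(66,z \right)} + 24592 = 7952 + 24592 = 32544$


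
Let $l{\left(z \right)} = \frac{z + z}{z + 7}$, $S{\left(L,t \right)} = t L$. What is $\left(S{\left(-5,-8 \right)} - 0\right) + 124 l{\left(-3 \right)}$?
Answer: $-146$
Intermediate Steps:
$S{\left(L,t \right)} = L t$
$l{\left(z \right)} = \frac{2 z}{7 + z}$
$\left(S{\left(-5,-8 \right)} - 0\right) + 124 l{\left(-3 \right)} = \left(\left(-5\right) \left(-8\right) - 0\right) + 124 \cdot 2 \left(-3\right) \frac{1}{7 - 3} = \left(40 + 0\right) + 124 \cdot 2 \left(-3\right) \frac{1}{4} = 40 + 124 \cdot 2 \left(-3\right) \frac{1}{4} = 40 + 124 \left(- \frac{3}{2}\right) = 40 - 186 = -146$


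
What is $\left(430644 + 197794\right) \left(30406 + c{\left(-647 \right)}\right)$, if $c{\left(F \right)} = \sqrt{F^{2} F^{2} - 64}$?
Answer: $19108285828 + 1885314 \sqrt{19470388313} \approx 2.8218 \cdot 10^{11}$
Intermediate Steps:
$c{\left(F \right)} = \sqrt{-64 + F^{4}}$ ($c{\left(F \right)} = \sqrt{F^{4} - 64} = \sqrt{-64 + F^{4}}$)
$\left(430644 + 197794\right) \left(30406 + c{\left(-647 \right)}\right) = \left(430644 + 197794\right) \left(30406 + \sqrt{-64 + \left(-647\right)^{4}}\right) = 628438 \left(30406 + \sqrt{-64 + 175233494881}\right) = 628438 \left(30406 + \sqrt{175233494817}\right) = 628438 \left(30406 + 3 \sqrt{19470388313}\right) = 19108285828 + 1885314 \sqrt{19470388313}$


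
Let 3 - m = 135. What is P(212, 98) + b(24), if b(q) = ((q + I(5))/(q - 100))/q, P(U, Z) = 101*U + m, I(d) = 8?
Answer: 1212959/57 ≈ 21280.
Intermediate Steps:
m = -132 (m = 3 - 1*135 = 3 - 135 = -132)
P(U, Z) = -132 + 101*U (P(U, Z) = 101*U - 132 = -132 + 101*U)
b(q) = (8 + q)/(q*(-100 + q)) (b(q) = ((q + 8)/(q - 100))/q = ((8 + q)/(-100 + q))/q = (8 + q)/(q*(-100 + q)))
P(212, 98) + b(24) = (-132 + 101*212) + (8 + 24)/(24*(-100 + 24)) = (-132 + 21412) + (1/24)*32/(-76) = 21280 + (1/24)*(-1/76)*32 = 21280 - 1/57 = 1212959/57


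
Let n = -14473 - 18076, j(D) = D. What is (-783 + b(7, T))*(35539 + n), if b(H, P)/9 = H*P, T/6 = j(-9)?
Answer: -12513150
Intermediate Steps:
n = -32549
T = -54 (T = 6*(-9) = -54)
b(H, P) = 9*H*P (b(H, P) = 9*(H*P) = 9*H*P)
(-783 + b(7, T))*(35539 + n) = (-783 + 9*7*(-54))*(35539 - 32549) = (-783 - 3402)*2990 = -4185*2990 = -12513150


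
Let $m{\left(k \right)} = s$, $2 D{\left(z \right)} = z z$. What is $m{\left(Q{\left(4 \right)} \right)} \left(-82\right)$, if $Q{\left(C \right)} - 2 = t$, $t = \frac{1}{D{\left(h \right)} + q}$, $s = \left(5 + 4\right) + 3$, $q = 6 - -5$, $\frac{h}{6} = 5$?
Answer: $-984$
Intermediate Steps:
$h = 30$ ($h = 6 \cdot 5 = 30$)
$q = 11$ ($q = 6 + 5 = 11$)
$D{\left(z \right)} = \frac{z^{2}}{2}$ ($D{\left(z \right)} = \frac{z z}{2} = \frac{z^{2}}{2}$)
$s = 12$ ($s = 9 + 3 = 12$)
$t = \frac{1}{461}$ ($t = \frac{1}{\frac{30^{2}}{2} + 11} = \frac{1}{\frac{1}{2} \cdot 900 + 11} = \frac{1}{450 + 11} = \frac{1}{461} \approx 0.0021692$)
$Q{\left(C \right)} = \frac{923}{461}$ ($Q{\left(C \right)} = 2 + \frac{1}{461} = \frac{923}{461}$)
$m{\left(k \right)} = 12$
$m{\left(Q{\left(4 \right)} \right)} \left(-82\right) = 12 \left(-82\right) = -984$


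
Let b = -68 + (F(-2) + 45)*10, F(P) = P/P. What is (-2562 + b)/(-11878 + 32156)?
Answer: -1085/10139 ≈ -0.10701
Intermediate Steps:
F(P) = 1
b = 392 (b = -68 + (1 + 45)*10 = -68 + 46*10 = -68 + 460 = 392)
(-2562 + b)/(-11878 + 32156) = (-2562 + 392)/(-11878 + 32156) = -2170/20278 = -2170*1/20278 = -1085/10139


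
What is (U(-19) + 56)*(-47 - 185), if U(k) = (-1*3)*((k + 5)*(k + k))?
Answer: 357280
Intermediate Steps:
U(k) = -6*k*(5 + k) (U(k) = -3*(5 + k)*2*k = -6*k*(5 + k))
(U(-19) + 56)*(-47 - 185) = (-6*(-19)*(5 - 19) + 56)*(-47 - 185) = (-6*(-19)*(-14) + 56)*(-232) = (-1596 + 56)*(-232) = -1540*(-232) = 357280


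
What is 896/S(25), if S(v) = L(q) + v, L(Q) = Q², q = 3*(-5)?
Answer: 448/125 ≈ 3.5840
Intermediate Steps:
q = -15
S(v) = 225 + v (S(v) = (-15)² + v = 225 + v)
896/S(25) = 896/(225 + 25) = 896/250 = 896*(1/250) = 448/125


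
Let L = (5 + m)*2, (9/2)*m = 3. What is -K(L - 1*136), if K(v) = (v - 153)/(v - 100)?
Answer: -833/674 ≈ -1.2359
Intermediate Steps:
m = ⅔ (m = (2/9)*3 = ⅔ ≈ 0.66667)
L = 34/3 (L = (5 + ⅔)*2 = (17/3)*2 = 34/3 ≈ 11.333)
K(v) = (-153 + v)/(-100 + v)
-K(L - 1*136) = -(-153 + (34/3 - 1*136))/(-100 + (34/3 - 1*136)) = -(-153 + (34/3 - 136))/(-100 + (34/3 - 136)) = -(-153 - 374/3)/(-100 - 374/3) = -(-833)/((-674/3)*3) = -(-3)*(-833)/(674*3) = -1*833/674 = -833/674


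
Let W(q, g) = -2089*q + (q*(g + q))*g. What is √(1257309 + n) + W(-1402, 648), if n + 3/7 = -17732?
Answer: 687934762 + 2*√15184813/7 ≈ 6.8794e+8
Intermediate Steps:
n = -124127/7 (n = -3/7 - 17732 = -124127/7 ≈ -17732.)
W(q, g) = -2089*q + g*q*(g + q)
√(1257309 + n) + W(-1402, 648) = √(1257309 - 124127/7) - 1402*(-2089 + 648² + 648*(-1402)) = √(8677036/7) - 1402*(-2089 + 419904 - 908496) = 2*√15184813/7 - 1402*(-490681) = 2*√15184813/7 + 687934762 = 687934762 + 2*√15184813/7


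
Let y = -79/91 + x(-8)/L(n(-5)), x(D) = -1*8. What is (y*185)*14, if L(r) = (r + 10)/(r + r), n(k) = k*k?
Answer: -414030/13 ≈ -31848.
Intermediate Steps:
n(k) = k²
L(r) = (10 + r)/(2*r) (L(r) = (10 + r)/((2*r)) = (10 + r)*(1/(2*r)) = (10 + r)/(2*r))
x(D) = -8
y = -1119/91 (y = -79/91 - 8*50/(10 + (-5)²) = -79*1/91 - 8*50/(10 + 25) = -79/91 - 8/((½)*(1/25)*35) = -79/91 - 8/7/10 = -79/91 - 8*10/7 = -79/91 - 80/7 = -1119/91 ≈ -12.297)
(y*185)*14 = -1119/91*185*14 = -207015/91*14 = -414030/13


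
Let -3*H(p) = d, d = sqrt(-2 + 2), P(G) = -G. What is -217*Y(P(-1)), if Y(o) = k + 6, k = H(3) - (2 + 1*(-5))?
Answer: -1953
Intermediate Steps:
d = 0 (d = sqrt(0) = 0)
H(p) = 0 (H(p) = -1/3*0 = 0)
k = 3 (k = 0 - (2 + 1*(-5)) = 0 - (2 - 5) = 0 - 1*(-3) = 0 + 3 = 3)
Y(o) = 9 (Y(o) = 3 + 6 = 9)
-217*Y(P(-1)) = -217*9 = -1953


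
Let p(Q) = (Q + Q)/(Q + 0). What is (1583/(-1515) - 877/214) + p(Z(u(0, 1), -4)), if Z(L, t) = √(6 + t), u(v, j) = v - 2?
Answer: -1018997/324210 ≈ -3.1430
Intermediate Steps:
u(v, j) = -2 + v
p(Q) = 2 (p(Q) = (2*Q)/Q = 2)
(1583/(-1515) - 877/214) + p(Z(u(0, 1), -4)) = (1583/(-1515) - 877/214) + 2 = (1583*(-1/1515) - 877*1/214) + 2 = (-1583/1515 - 877/214) + 2 = -1667417/324210 + 2 = -1018997/324210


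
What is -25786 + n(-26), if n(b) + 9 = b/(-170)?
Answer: -2192562/85 ≈ -25795.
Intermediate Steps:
n(b) = -9 - b/170 (n(b) = -9 + b/(-170) = -9 + b*(-1/170) = -9 - b/170)
-25786 + n(-26) = -25786 + (-9 - 1/170*(-26)) = -25786 + (-9 + 13/85) = -25786 - 752/85 = -2192562/85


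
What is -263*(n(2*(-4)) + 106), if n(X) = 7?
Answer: -29719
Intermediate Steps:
-263*(n(2*(-4)) + 106) = -263*(7 + 106) = -263*113 = -29719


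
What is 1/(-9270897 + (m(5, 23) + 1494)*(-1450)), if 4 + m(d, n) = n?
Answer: -1/11464747 ≈ -8.7224e-8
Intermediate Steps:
m(d, n) = -4 + n
1/(-9270897 + (m(5, 23) + 1494)*(-1450)) = 1/(-9270897 + ((-4 + 23) + 1494)*(-1450)) = 1/(-9270897 + (19 + 1494)*(-1450)) = 1/(-9270897 + 1513*(-1450)) = 1/(-9270897 - 2193850) = 1/(-11464747) = -1/11464747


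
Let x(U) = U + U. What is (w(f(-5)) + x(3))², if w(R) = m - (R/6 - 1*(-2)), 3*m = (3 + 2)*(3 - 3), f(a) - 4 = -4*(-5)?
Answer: 0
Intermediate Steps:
f(a) = 24 (f(a) = 4 - 4*(-5) = 4 + 20 = 24)
x(U) = 2*U
m = 0 (m = ((3 + 2)*(3 - 3))/3 = (5*0)/3 = (⅓)*0 = 0)
w(R) = -2 - R/6 (w(R) = 0 - (R/6 - 1*(-2)) = 0 - (R*(⅙) + 2) = 0 - (R/6 + 2) = 0 - (2 + R/6) = 0 + (-2 - R/6) = -2 - R/6)
(w(f(-5)) + x(3))² = ((-2 - ⅙*24) + 2*3)² = ((-2 - 4) + 6)² = (-6 + 6)² = 0² = 0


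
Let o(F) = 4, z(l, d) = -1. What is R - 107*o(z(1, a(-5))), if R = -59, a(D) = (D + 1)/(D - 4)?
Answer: -487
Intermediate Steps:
a(D) = (1 + D)/(-4 + D)
R - 107*o(z(1, a(-5))) = -59 - 107*4 = -59 - 428 = -487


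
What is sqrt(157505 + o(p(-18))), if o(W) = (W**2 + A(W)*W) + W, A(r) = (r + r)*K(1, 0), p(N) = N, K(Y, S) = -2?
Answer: sqrt(156515) ≈ 395.62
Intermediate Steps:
A(r) = -4*r (A(r) = (r + r)*(-2) = (2*r)*(-2) = -4*r)
o(W) = W - 3*W**2 (o(W) = (W**2 + (-4*W)*W) + W = (W**2 - 4*W**2) + W = -3*W**2 + W = W - 3*W**2)
sqrt(157505 + o(p(-18))) = sqrt(157505 - 18*(1 - 3*(-18))) = sqrt(157505 - 18*(1 + 54)) = sqrt(157505 - 18*55) = sqrt(157505 - 990) = sqrt(156515)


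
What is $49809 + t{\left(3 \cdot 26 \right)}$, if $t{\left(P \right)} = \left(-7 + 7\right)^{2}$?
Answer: $49809$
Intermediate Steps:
$t{\left(P \right)} = 0$ ($t{\left(P \right)} = 0^{2} = 0$)
$49809 + t{\left(3 \cdot 26 \right)} = 49809 + 0 = 49809$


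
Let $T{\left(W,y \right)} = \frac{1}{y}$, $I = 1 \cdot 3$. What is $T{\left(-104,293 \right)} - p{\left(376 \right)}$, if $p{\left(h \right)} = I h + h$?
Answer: $- \frac{440671}{293} \approx -1504.0$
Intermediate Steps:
$I = 3$
$p{\left(h \right)} = 4 h$ ($p{\left(h \right)} = 3 h + h = 4 h$)
$T{\left(-104,293 \right)} - p{\left(376 \right)} = \frac{1}{293} - 4 \cdot 376 = \frac{1}{293} - 1504 = - \frac{440671}{293}$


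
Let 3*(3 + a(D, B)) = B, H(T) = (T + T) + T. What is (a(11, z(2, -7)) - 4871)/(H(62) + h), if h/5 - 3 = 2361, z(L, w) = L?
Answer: -7310/18009 ≈ -0.40591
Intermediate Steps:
H(T) = 3*T (H(T) = 2*T + T = 3*T)
a(D, B) = -3 + B/3
h = 11820 (h = 15 + 5*2361 = 15 + 11805 = 11820)
(a(11, z(2, -7)) - 4871)/(H(62) + h) = ((-3 + (1/3)*2) - 4871)/(3*62 + 11820) = ((-3 + 2/3) - 4871)/(186 + 11820) = (-7/3 - 4871)/12006 = -14620/3*1/12006 = -7310/18009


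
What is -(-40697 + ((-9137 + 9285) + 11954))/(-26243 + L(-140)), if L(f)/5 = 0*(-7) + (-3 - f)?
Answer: -28595/25558 ≈ -1.1188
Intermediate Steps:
L(f) = -15 - 5*f (L(f) = 5*(0*(-7) + (-3 - f)) = 5*(0 + (-3 - f)) = 5*(-3 - f) = -15 - 5*f)
-(-40697 + ((-9137 + 9285) + 11954))/(-26243 + L(-140)) = -(-40697 + ((-9137 + 9285) + 11954))/(-26243 + (-15 - 5*(-140))) = -(-40697 + (148 + 11954))/(-26243 + (-15 + 700)) = -(-40697 + 12102)/(-26243 + 685) = -(-28595)/(-25558) = -(-28595)*(-1)/25558 = -1*28595/25558 = -28595/25558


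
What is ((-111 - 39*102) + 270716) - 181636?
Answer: 84991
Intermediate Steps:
((-111 - 39*102) + 270716) - 181636 = ((-111 - 3978) + 270716) - 181636 = (-4089 + 270716) - 181636 = 266627 - 181636 = 84991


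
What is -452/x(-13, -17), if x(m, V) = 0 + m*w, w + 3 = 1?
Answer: -226/13 ≈ -17.385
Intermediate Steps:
w = -2 (w = -3 + 1 = -2)
x(m, V) = -2*m (x(m, V) = 0 + m*(-2) = 0 - 2*m = -2*m)
-452/x(-13, -17) = -452/((-2*(-13))) = -452/26 = -452*1/26 = -226/13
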